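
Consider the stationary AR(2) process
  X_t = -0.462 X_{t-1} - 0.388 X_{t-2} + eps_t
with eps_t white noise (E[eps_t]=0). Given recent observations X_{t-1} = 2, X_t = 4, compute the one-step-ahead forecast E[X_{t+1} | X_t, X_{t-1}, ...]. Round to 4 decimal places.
E[X_{t+1} \mid \mathcal F_t] = -2.6240

For an AR(p) model X_t = c + sum_i phi_i X_{t-i} + eps_t, the
one-step-ahead conditional mean is
  E[X_{t+1} | X_t, ...] = c + sum_i phi_i X_{t+1-i}.
Substitute known values:
  E[X_{t+1} | ...] = (-0.462) * (4) + (-0.388) * (2)
                   = -2.6240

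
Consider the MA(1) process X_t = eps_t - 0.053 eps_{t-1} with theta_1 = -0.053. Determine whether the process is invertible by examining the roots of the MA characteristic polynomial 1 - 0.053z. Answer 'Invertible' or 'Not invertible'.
\text{Invertible}

The MA(q) characteristic polynomial is P(z) = 1 - 0.053z.
Invertibility requires all roots to lie outside the unit circle, i.e. |z| > 1 for every root.
This is linear in z: 1 + (-0.053) z = 0  =>  z = -1/(-0.053) = 18.867925,  |z| = 18.867925.
Moduli of all roots: 18.8679.
All moduli strictly greater than 1? Yes.
Verdict: Invertible.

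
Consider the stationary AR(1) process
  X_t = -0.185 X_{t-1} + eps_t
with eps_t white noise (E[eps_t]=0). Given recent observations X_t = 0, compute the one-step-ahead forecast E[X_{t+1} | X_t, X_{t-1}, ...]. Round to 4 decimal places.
E[X_{t+1} \mid \mathcal F_t] = 0.0000

For an AR(p) model X_t = c + sum_i phi_i X_{t-i} + eps_t, the
one-step-ahead conditional mean is
  E[X_{t+1} | X_t, ...] = c + sum_i phi_i X_{t+1-i}.
Substitute known values:
  E[X_{t+1} | ...] = (-0.185) * (0)
                   = 0.0000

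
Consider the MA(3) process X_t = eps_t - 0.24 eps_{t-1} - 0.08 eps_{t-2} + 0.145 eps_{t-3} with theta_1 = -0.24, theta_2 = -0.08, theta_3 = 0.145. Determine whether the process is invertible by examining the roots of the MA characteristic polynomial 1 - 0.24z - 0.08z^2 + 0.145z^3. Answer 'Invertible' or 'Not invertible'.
\text{Invertible}

The MA(q) characteristic polynomial is P(z) = 1 - 0.24z - 0.08z^2 + 0.145z^3.
Invertibility requires all roots to lie outside the unit circle, i.e. |z| > 1 for every root.
Degree 3: look for a simple real root z0 first, then factor out (1 - z/z0) and solve the remaining quadratic.
Testing z0 = -2: P(-2) = 1 + (-0.24)(-2) + (-0.08)(-2)^2 + (0.145)(-2)^3
  = 1 + (0.48) + (-0.32) + (-1.16) = 0.  So z_0 = -2 is a root, |z_0| = 2.
Divide out the factor (1 + 0.5 z) = (1 - z/z0) (since 1/z0 = -0.5):
  P(z) = (1 + 0.5 z)(1 + (-0.74) z + (0.29) z^2)
  [check: z-coef -0.74 - (-0.5) = -0.24; z^2-coef 0.29 - (-0.5)(-0.74) = -0.08; z^3-coef -(-0.5)(0.29) = 0.145.]
Remaining roots from the quadratic factor 1 + (-0.74) z + (0.29) z^2:
  Set 1 + (-0.74) z + (0.29) z^2 = 0, i.e. a z^2 + b z + c = 0 with a = 0.29, b = -0.74, c = 1.
  Discriminant D = b^2 - 4ac = (-0.74)^2 - 4*(0.29)*1 = 0.5476 - (1.16) = -0.6124.
  D < 0, so the roots are the complex-conjugate pair z = (-b +/- i sqrt(-D)) / (2a) = 1.2759 +/- 1.3492i.
  For a conjugate pair |z|^2 = z * conj(z) = (product of roots) = c/a = 1/(0.29) = 3.448276, so |z| = sqrt(3.448276) = 1.857 for both roots.
Moduli of all roots: 2.0000, 1.8570, 1.8570.
All moduli strictly greater than 1? Yes.
Verdict: Invertible.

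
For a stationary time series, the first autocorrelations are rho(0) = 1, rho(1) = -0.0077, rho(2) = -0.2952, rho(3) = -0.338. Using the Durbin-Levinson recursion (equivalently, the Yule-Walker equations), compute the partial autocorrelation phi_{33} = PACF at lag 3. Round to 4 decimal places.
\phi_{33} = -0.3760

The PACF at lag k is phi_{kk}, the last component of the solution
to the Yule-Walker system G_k phi = r_k where
  (G_k)_{ij} = rho(|i - j|), (r_k)_i = rho(i), i,j = 1..k.
Equivalently, Durbin-Levinson gives phi_{kk} iteratively:
  phi_{11} = rho(1)
  phi_{kk} = [rho(k) - sum_{j=1..k-1} phi_{k-1,j} rho(k-j)]
            / [1 - sum_{j=1..k-1} phi_{k-1,j} rho(j)],
  phi_{k,j} = phi_{k-1,j} - phi_{kk} phi_{k-1,k-j},  j = 1..k-1.
Step k = 1:
  phi_11 = rho(1) = -0.0077.
Step k = 2:
  phi_22 = [rho(2) - phi_11 rho(1)] / [1 - phi_11 rho(1)] = [-0.2952 - (-0.0077)(-0.0077)] / [1 - (-0.0077)(-0.0077)]
         = -0.29525929 / 0.99994071 = -0.295277.
  Update: phi_21 = phi_11 - phi_22 phi_11 = -0.0077 - (-0.295277)(-0.0077) = -0.009974.
Step k = 3:
  phi_33 = [rho(3) - phi_21 rho(2) - phi_22 rho(1)] / [1 - phi_21 rho(1) - phi_22 rho(2)]
    numerator   = -0.338 - (-0.009974)(-0.2952) - (-0.295277)(-0.0077) = -0.34321785
    denominator = 1 - (-0.009974)(-0.0077) - (-0.295277)(-0.2952) = 0.91275749
  phi_33 = -0.34321785 / 0.91275749 = -0.376.
Therefore phi_{33} = -0.3760.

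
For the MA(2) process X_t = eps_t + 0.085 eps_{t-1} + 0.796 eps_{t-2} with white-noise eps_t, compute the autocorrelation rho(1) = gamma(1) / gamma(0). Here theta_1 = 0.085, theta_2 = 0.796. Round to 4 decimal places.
\rho(1) = 0.0930

For an MA(q) process with theta_0 = 1, the autocovariance is
  gamma(k) = sigma^2 * sum_{i=0..q-k} theta_i * theta_{i+k},
and rho(k) = gamma(k) / gamma(0). Sigma^2 cancels.
  numerator   = (1)*(0.085) + (0.085)*(0.796) = 0.15266.
  denominator = (1)^2 + (0.085)^2 + (0.796)^2 = 1.640841.
  rho(1) = 0.15266 / 1.640841 = 0.0930.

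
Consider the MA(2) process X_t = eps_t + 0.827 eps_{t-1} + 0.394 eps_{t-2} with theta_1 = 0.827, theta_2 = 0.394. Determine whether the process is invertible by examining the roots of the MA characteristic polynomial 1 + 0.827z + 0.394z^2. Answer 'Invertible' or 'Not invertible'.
\text{Invertible}

The MA(q) characteristic polynomial is P(z) = 1 + 0.827z + 0.394z^2.
Invertibility requires all roots to lie outside the unit circle, i.e. |z| > 1 for every root.
Set 1 + (0.827) z + (0.394) z^2 = 0, i.e. a z^2 + b z + c = 0 with a = 0.394, b = 0.827, c = 1.
Discriminant D = b^2 - 4ac = (0.827)^2 - 4*(0.394)*1 = 0.683929 - (1.576) = -0.892071.
D < 0, so the roots are the complex-conjugate pair z = (-b +/- i sqrt(-D)) / (2a) = -1.0495 +/- 1.1986i.
For a conjugate pair |z|^2 = z * conj(z) = (product of roots) = c/a = 1/(0.394) = 2.538071, so |z| = sqrt(2.538071) = 1.5931 for both roots.
Moduli of all roots: 1.5931, 1.5931.
All moduli strictly greater than 1? Yes.
Verdict: Invertible.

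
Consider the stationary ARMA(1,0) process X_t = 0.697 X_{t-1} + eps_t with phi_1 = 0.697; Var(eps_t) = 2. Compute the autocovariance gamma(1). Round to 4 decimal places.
\gamma(1) = 2.7111

Multiply the model equation by X_{t-k} and take expectations. With theta_0 = psi_0 = 1 and psi_j the MA(infinity) weights, this gives
  gamma(k) - sum_i phi_i gamma(k-i) = c_k,
  c_k = sigma^2 * sum_{j=k..q} theta_j psi_{j-k}   (c_k = 0 for k > q),
using gamma(-m) = gamma(m).
Pure AR (q = 0): c_0 = sigma^2 = 2, c_k = 0 for k >= 1.
Equations for k = 0 and k = 1 (AR order 1):
  gamma(0) = phi_1 gamma(1) + c_0
  gamma(1) = phi_1 gamma(0) + c_1
Substituting the second into the first: gamma(0) (1 - phi_1^2) = c_0 + phi_1 c_1, so
  gamma(0) = c_0 / (1 - phi_1^2) = 2 / (1 - (0.697)^2) = 2 / 0.514191 = 3.889605.
  gamma(1) = phi_1 gamma(0) = (0.697)(3.889605) = 2.711055.
Therefore gamma(1) = 2.7111 (to 4 decimal places).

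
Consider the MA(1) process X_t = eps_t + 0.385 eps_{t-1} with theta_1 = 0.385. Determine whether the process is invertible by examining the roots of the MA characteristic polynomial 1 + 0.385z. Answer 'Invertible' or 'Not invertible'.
\text{Invertible}

The MA(q) characteristic polynomial is P(z) = 1 + 0.385z.
Invertibility requires all roots to lie outside the unit circle, i.e. |z| > 1 for every root.
This is linear in z: 1 + (0.385) z = 0  =>  z = -1/(0.385) = -2.597403,  |z| = 2.597403.
Moduli of all roots: 2.5974.
All moduli strictly greater than 1? Yes.
Verdict: Invertible.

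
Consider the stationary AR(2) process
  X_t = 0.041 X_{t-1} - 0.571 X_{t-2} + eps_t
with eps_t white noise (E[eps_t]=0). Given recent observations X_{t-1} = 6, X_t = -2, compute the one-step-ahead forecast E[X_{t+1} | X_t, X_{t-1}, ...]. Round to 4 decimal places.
E[X_{t+1} \mid \mathcal F_t] = -3.5080

For an AR(p) model X_t = c + sum_i phi_i X_{t-i} + eps_t, the
one-step-ahead conditional mean is
  E[X_{t+1} | X_t, ...] = c + sum_i phi_i X_{t+1-i}.
Substitute known values:
  E[X_{t+1} | ...] = (0.041) * (-2) + (-0.571) * (6)
                   = -3.5080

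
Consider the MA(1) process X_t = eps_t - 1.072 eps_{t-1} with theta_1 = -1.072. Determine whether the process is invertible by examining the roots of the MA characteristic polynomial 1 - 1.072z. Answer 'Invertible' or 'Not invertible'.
\text{Not invertible}

The MA(q) characteristic polynomial is P(z) = 1 - 1.072z.
Invertibility requires all roots to lie outside the unit circle, i.e. |z| > 1 for every root.
This is linear in z: 1 + (-1.072) z = 0  =>  z = -1/(-1.072) = 0.932836,  |z| = 0.932836.
Moduli of all roots: 0.9328.
All moduli strictly greater than 1? No.
Verdict: Not invertible.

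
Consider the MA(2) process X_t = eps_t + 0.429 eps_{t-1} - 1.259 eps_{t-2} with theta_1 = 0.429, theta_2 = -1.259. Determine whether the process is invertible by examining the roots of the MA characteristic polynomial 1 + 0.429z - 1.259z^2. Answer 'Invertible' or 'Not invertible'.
\text{Not invertible}

The MA(q) characteristic polynomial is P(z) = 1 + 0.429z - 1.259z^2.
Invertibility requires all roots to lie outside the unit circle, i.e. |z| > 1 for every root.
Set 1 + (0.429) z + (-1.259) z^2 = 0, i.e. a z^2 + b z + c = 0 with a = -1.259, b = 0.429, c = 1.
Discriminant D = b^2 - 4ac = (0.429)^2 - 4*(-1.259)*1 = 0.184041 - (-5.036) = 5.220041.
D >= 0, so the roots are real: z = (-b +/- sqrt(D)) / (2a) = (-0.429 +/- 2.284741) / (-2.518).
  z_1 = (-0.429 + 2.284741) / (-2.518) = -0.737,   |z_1| = 0.737.
  z_2 = (-0.429 - 2.284741) / (-2.518) = 1.0777,   |z_2| = 1.0777.
Moduli of all roots: 0.7370, 1.0777.
All moduli strictly greater than 1? No.
Verdict: Not invertible.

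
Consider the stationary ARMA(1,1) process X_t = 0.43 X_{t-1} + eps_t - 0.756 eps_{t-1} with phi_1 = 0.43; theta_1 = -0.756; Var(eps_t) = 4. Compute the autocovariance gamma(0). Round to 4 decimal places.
\gamma(0) = 4.5215

Multiply the model equation by X_{t-k} and take expectations. With theta_0 = psi_0 = 1 and psi_j the MA(infinity) weights, this gives
  gamma(k) - sum_i phi_i gamma(k-i) = c_k,
  c_k = sigma^2 * sum_{j=k..q} theta_j psi_{j-k}   (c_k = 0 for k > q),
using gamma(-m) = gamma(m).
psi-weights needed (psi_j = theta_j + sum_i phi_i psi_{j-i}):
  psi_1 = theta_1 + phi_1 = -0.756 + (0.43) = -0.326
Right-hand sides:
  c_0 = sigma^2 (1 + theta_1 psi_1) = 4 * (1 + (-0.756)(-0.326)) = 4 * 1.246456 = 4.985824
  c_1 = sigma^2 theta_1 = 4 * (-0.756) = -3.024
  c_2 = 0
Equations for k = 0 and k = 1 (AR order 1):
  gamma(0) = phi_1 gamma(1) + c_0
  gamma(1) = phi_1 gamma(0) + c_1
Substituting the second into the first: gamma(0) (1 - phi_1^2) = c_0 + phi_1 c_1, so
  gamma(0) = (c_0 + phi_1 c_1) / (1 - phi_1^2) = (4.985824 + (0.43)(-3.024)) / (1 - (0.43)^2) = 3.685504 / 0.8151 = 4.521536.
Therefore gamma(0) = 4.5215 (to 4 decimal places).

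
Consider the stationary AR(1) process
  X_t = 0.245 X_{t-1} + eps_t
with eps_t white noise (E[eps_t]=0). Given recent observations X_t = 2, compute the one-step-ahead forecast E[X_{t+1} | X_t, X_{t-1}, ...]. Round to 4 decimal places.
E[X_{t+1} \mid \mathcal F_t] = 0.4900

For an AR(p) model X_t = c + sum_i phi_i X_{t-i} + eps_t, the
one-step-ahead conditional mean is
  E[X_{t+1} | X_t, ...] = c + sum_i phi_i X_{t+1-i}.
Substitute known values:
  E[X_{t+1} | ...] = (0.245) * (2)
                   = 0.4900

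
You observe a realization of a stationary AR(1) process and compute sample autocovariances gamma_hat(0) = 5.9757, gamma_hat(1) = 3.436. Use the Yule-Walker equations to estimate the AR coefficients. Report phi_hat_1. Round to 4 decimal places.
\hat\phi_{1} = 0.5750

The Yule-Walker equations for an AR(p) process read, in matrix form,
  Gamma_p phi = r_p,   with   (Gamma_p)_{ij} = gamma(|i - j|),
                       (r_p)_i = gamma(i),   i,j = 1..p.
Substitute the sample gammas (Toeplitz matrix and right-hand side of size 1):
  Gamma_p = [[5.9757]]
  r_p     = [3.436]
With p = 1 this is the single equation gamma(0) phi_1 = gamma(1):
  phi_hat_1 = gamma(1) / gamma(0) = 3.436 / 5.9757 = 0.5750.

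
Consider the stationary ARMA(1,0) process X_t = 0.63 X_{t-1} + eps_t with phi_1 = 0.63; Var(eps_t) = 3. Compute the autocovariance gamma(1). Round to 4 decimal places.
\gamma(1) = 3.1338

Multiply the model equation by X_{t-k} and take expectations. With theta_0 = psi_0 = 1 and psi_j the MA(infinity) weights, this gives
  gamma(k) - sum_i phi_i gamma(k-i) = c_k,
  c_k = sigma^2 * sum_{j=k..q} theta_j psi_{j-k}   (c_k = 0 for k > q),
using gamma(-m) = gamma(m).
Pure AR (q = 0): c_0 = sigma^2 = 3, c_k = 0 for k >= 1.
Equations for k = 0 and k = 1 (AR order 1):
  gamma(0) = phi_1 gamma(1) + c_0
  gamma(1) = phi_1 gamma(0) + c_1
Substituting the second into the first: gamma(0) (1 - phi_1^2) = c_0 + phi_1 c_1, so
  gamma(0) = c_0 / (1 - phi_1^2) = 3 / (1 - (0.63)^2) = 3 / 0.6031 = 4.974299.
  gamma(1) = phi_1 gamma(0) = (0.63)(4.974299) = 3.133809.
Therefore gamma(1) = 3.1338 (to 4 decimal places).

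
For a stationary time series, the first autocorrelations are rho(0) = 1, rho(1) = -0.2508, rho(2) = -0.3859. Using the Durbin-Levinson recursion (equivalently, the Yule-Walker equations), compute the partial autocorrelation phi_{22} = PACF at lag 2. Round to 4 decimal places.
\phi_{22} = -0.4789

The PACF at lag k is phi_{kk}, the last component of the solution
to the Yule-Walker system G_k phi = r_k where
  (G_k)_{ij} = rho(|i - j|), (r_k)_i = rho(i), i,j = 1..k.
Equivalently, Durbin-Levinson gives phi_{kk} iteratively:
  phi_{11} = rho(1)
  phi_{kk} = [rho(k) - sum_{j=1..k-1} phi_{k-1,j} rho(k-j)]
            / [1 - sum_{j=1..k-1} phi_{k-1,j} rho(j)],
  phi_{k,j} = phi_{k-1,j} - phi_{kk} phi_{k-1,k-j},  j = 1..k-1.
Step k = 1:
  phi_11 = rho(1) = -0.2508.
Step k = 2:
  phi_22 = [rho(2) - phi_11 rho(1)] / [1 - phi_11 rho(1)] = [-0.3859 - (-0.2508)(-0.2508)] / [1 - (-0.2508)(-0.2508)]
         = -0.44880064 / 0.93709936 = -0.4789.
Therefore phi_{22} = -0.4789.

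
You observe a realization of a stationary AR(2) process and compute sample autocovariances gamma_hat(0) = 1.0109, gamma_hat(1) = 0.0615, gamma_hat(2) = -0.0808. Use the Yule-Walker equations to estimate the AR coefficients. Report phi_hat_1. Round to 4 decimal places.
\hat\phi_{1} = 0.0659

The Yule-Walker equations for an AR(p) process read, in matrix form,
  Gamma_p phi = r_p,   with   (Gamma_p)_{ij} = gamma(|i - j|),
                       (r_p)_i = gamma(i),   i,j = 1..p.
Substitute the sample gammas (Toeplitz matrix and right-hand side of size 2):
  Gamma_p = [[1.0109, 0.0615], [0.0615, 1.0109]]
  r_p     = [0.0615, -0.0808]
Written out:
  1.0109 phi_1 + 0.0615 phi_2 = 0.0615
  0.0615 phi_1 + 1.0109 phi_2 = -0.0808
Solve by Cramer's rule:
  det = gamma(0)^2 - gamma(1)^2 = (1.0109)^2 - (0.0615)^2 = 1.02191881 - 0.00378225 = 1.01813656
  phi_hat_1 = [gamma(1) gamma(0) - gamma(1) gamma(2)] / det = [(0.0615)(1.0109) - (0.0615)(-0.0808)] / 1.01813656 = 0.06713955 / 1.01813656 = 0.0659
  phi_hat_2 = [gamma(0) gamma(2) - gamma(1)^2] / det = [(1.0109)(-0.0808) - (0.0615)^2] / 1.01813656 = -0.08546297 / 1.01813656 = -0.0839
So phi_hat = [0.0659, -0.0839].
Therefore phi_hat_1 = 0.0659.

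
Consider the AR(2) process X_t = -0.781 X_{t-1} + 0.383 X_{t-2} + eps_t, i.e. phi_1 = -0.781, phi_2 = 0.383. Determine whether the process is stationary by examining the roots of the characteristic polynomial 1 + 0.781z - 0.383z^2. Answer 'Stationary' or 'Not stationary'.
\text{Not stationary}

The AR(p) characteristic polynomial is P(z) = 1 + 0.781z - 0.383z^2.
Stationarity requires all roots to lie outside the unit circle, i.e. |z| > 1 for every root.
Set 1 + (0.781) z + (-0.383) z^2 = 0, i.e. a z^2 + b z + c = 0 with a = -0.383, b = 0.781, c = 1.
Discriminant D = b^2 - 4ac = (0.781)^2 - 4*(-0.383)*1 = 0.609961 - (-1.532) = 2.141961.
D >= 0, so the roots are real: z = (-b +/- sqrt(D)) / (2a) = (-0.781 +/- 1.463544) / (-0.766).
  z_1 = (-0.781 + 1.463544) / (-0.766) = -0.891,   |z_1| = 0.891.
  z_2 = (-0.781 - 1.463544) / (-0.766) = 2.9302,   |z_2| = 2.9302.
Moduli of all roots: 0.8910, 2.9302.
All moduli strictly greater than 1? No.
Verdict: Not stationary.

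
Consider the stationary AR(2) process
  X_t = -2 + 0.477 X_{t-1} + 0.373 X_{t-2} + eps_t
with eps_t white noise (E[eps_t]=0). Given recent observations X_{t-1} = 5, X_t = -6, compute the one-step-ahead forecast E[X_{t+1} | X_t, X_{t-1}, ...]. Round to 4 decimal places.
E[X_{t+1} \mid \mathcal F_t] = -2.9970

For an AR(p) model X_t = c + sum_i phi_i X_{t-i} + eps_t, the
one-step-ahead conditional mean is
  E[X_{t+1} | X_t, ...] = c + sum_i phi_i X_{t+1-i}.
Substitute known values:
  E[X_{t+1} | ...] = -2 + (0.477) * (-6) + (0.373) * (5)
                   = -2.9970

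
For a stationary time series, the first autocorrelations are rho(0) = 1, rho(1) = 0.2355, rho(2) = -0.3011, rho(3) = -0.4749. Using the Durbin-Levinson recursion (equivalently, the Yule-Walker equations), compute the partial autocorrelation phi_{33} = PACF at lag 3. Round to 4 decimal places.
\phi_{33} = -0.3560

The PACF at lag k is phi_{kk}, the last component of the solution
to the Yule-Walker system G_k phi = r_k where
  (G_k)_{ij} = rho(|i - j|), (r_k)_i = rho(i), i,j = 1..k.
Equivalently, Durbin-Levinson gives phi_{kk} iteratively:
  phi_{11} = rho(1)
  phi_{kk} = [rho(k) - sum_{j=1..k-1} phi_{k-1,j} rho(k-j)]
            / [1 - sum_{j=1..k-1} phi_{k-1,j} rho(j)],
  phi_{k,j} = phi_{k-1,j} - phi_{kk} phi_{k-1,k-j},  j = 1..k-1.
Step k = 1:
  phi_11 = rho(1) = 0.2355.
Step k = 2:
  phi_22 = [rho(2) - phi_11 rho(1)] / [1 - phi_11 rho(1)] = [-0.3011 - (0.2355)(0.2355)] / [1 - (0.2355)(0.2355)]
         = -0.35656025 / 0.94453975 = -0.377496.
  Update: phi_21 = phi_11 - phi_22 phi_11 = 0.2355 - (-0.377496)(0.2355) = 0.3244.
Step k = 3:
  phi_33 = [rho(3) - phi_21 rho(2) - phi_22 rho(1)] / [1 - phi_21 rho(1) - phi_22 rho(2)]
    numerator   = -0.4749 - (0.3244)(-0.3011) - (-0.377496)(0.2355) = -0.28832267
    denominator = 1 - (0.3244)(0.2355) - (-0.377496)(-0.3011) = 0.80993958
  phi_33 = -0.28832267 / 0.80993958 = -0.356.
Therefore phi_{33} = -0.3560.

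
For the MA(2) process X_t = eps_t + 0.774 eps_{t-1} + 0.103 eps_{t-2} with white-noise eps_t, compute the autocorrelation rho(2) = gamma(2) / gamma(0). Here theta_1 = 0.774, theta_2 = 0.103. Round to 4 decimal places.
\rho(2) = 0.0640

For an MA(q) process with theta_0 = 1, the autocovariance is
  gamma(k) = sigma^2 * sum_{i=0..q-k} theta_i * theta_{i+k},
and rho(k) = gamma(k) / gamma(0). Sigma^2 cancels.
  numerator   = (1)*(0.103) = 0.103.
  denominator = (1)^2 + (0.774)^2 + (0.103)^2 = 1.609685.
  rho(2) = 0.103 / 1.609685 = 0.0640.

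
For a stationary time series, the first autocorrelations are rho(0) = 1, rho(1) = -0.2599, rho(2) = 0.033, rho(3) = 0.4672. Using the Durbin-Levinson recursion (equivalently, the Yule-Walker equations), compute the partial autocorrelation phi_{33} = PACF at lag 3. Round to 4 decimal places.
\phi_{33} = 0.5009

The PACF at lag k is phi_{kk}, the last component of the solution
to the Yule-Walker system G_k phi = r_k where
  (G_k)_{ij} = rho(|i - j|), (r_k)_i = rho(i), i,j = 1..k.
Equivalently, Durbin-Levinson gives phi_{kk} iteratively:
  phi_{11} = rho(1)
  phi_{kk} = [rho(k) - sum_{j=1..k-1} phi_{k-1,j} rho(k-j)]
            / [1 - sum_{j=1..k-1} phi_{k-1,j} rho(j)],
  phi_{k,j} = phi_{k-1,j} - phi_{kk} phi_{k-1,k-j},  j = 1..k-1.
Step k = 1:
  phi_11 = rho(1) = -0.2599.
Step k = 2:
  phi_22 = [rho(2) - phi_11 rho(1)] / [1 - phi_11 rho(1)] = [0.033 - (-0.2599)(-0.2599)] / [1 - (-0.2599)(-0.2599)]
         = -0.03454801 / 0.93245199 = -0.037051.
  Update: phi_21 = phi_11 - phi_22 phi_11 = -0.2599 - (-0.037051)(-0.2599) = -0.269529.
Step k = 3:
  phi_33 = [rho(3) - phi_21 rho(2) - phi_22 rho(1)] / [1 - phi_21 rho(1) - phi_22 rho(2)]
    numerator   = 0.4672 - (-0.269529)(0.033) - (-0.037051)(-0.2599) = 0.46646499
    denominator = 1 - (-0.269529)(-0.2599) - (-0.037051)(0.033) = 0.93117196
  phi_33 = 0.46646499 / 0.93117196 = 0.5009.
Therefore phi_{33} = 0.5009.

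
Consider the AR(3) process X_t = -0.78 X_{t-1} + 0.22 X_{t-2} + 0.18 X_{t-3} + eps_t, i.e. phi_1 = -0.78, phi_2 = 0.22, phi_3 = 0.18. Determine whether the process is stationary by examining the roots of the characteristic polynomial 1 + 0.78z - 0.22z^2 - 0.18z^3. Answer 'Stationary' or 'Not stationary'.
\text{Stationary}

The AR(p) characteristic polynomial is P(z) = 1 + 0.78z - 0.22z^2 - 0.18z^3.
Stationarity requires all roots to lie outside the unit circle, i.e. |z| > 1 for every root.
Degree 3: look for a simple real root z0 first, then factor out (1 - z/z0) and solve the remaining quadratic.
Testing z0 = -2: P(-2) = 1 + (0.78)(-2) + (-0.22)(-2)^2 + (-0.18)(-2)^3
  = 1 + (-1.56) + (-0.88) + (1.44) = 0.  So z_0 = -2 is a root, |z_0| = 2.
Divide out the factor (1 + 0.5 z) = (1 - z/z0) (since 1/z0 = -0.5):
  P(z) = (1 + 0.5 z)(1 + (0.28) z + (-0.36) z^2)
  [check: z-coef 0.28 - (-0.5) = 0.78; z^2-coef -0.36 - (-0.5)(0.28) = -0.22; z^3-coef -(-0.5)(-0.36) = -0.18.]
Remaining roots from the quadratic factor 1 + (0.28) z + (-0.36) z^2:
  Set 1 + (0.28) z + (-0.36) z^2 = 0, i.e. a z^2 + b z + c = 0 with a = -0.36, b = 0.28, c = 1.
  Discriminant D = b^2 - 4ac = (0.28)^2 - 4*(-0.36)*1 = 0.0784 - (-1.44) = 1.5184.
  D >= 0, so the roots are real: z = (-b +/- sqrt(D)) / (2a) = (-0.28 +/- 1.232234) / (-0.72).
    z_1 = (-0.28 + 1.232234) / (-0.72) = -1.3225,   |z_1| = 1.3225.
    z_2 = (-0.28 - 1.232234) / (-0.72) = 2.1003,   |z_2| = 2.1003.
Moduli of all roots: 2.0000, 1.3225, 2.1003.
All moduli strictly greater than 1? Yes.
Verdict: Stationary.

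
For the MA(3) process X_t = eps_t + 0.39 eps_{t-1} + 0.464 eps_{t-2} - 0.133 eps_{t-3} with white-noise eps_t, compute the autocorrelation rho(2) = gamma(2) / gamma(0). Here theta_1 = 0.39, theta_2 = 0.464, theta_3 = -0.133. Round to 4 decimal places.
\rho(2) = 0.2975

For an MA(q) process with theta_0 = 1, the autocovariance is
  gamma(k) = sigma^2 * sum_{i=0..q-k} theta_i * theta_{i+k},
and rho(k) = gamma(k) / gamma(0). Sigma^2 cancels.
  numerator   = (1)*(0.464) + (0.39)*(-0.133) = 0.41213.
  denominator = (1)^2 + (0.39)^2 + (0.464)^2 + (-0.133)^2 = 1.385085.
  rho(2) = 0.41213 / 1.385085 = 0.2975.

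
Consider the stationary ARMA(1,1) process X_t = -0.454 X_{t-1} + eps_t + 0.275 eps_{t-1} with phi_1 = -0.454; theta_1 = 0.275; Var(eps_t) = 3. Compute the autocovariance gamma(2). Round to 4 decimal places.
\gamma(2) = 0.2688

Multiply the model equation by X_{t-k} and take expectations. With theta_0 = psi_0 = 1 and psi_j the MA(infinity) weights, this gives
  gamma(k) - sum_i phi_i gamma(k-i) = c_k,
  c_k = sigma^2 * sum_{j=k..q} theta_j psi_{j-k}   (c_k = 0 for k > q),
using gamma(-m) = gamma(m).
psi-weights needed (psi_j = theta_j + sum_i phi_i psi_{j-i}):
  psi_1 = theta_1 + phi_1 = 0.275 + (-0.454) = -0.179
Right-hand sides:
  c_0 = sigma^2 (1 + theta_1 psi_1) = 3 * (1 + (0.275)(-0.179)) = 3 * 0.950775 = 2.852325
  c_1 = sigma^2 theta_1 = 3 * (0.275) = 0.825
  c_2 = 0
Equations for k = 0 and k = 1 (AR order 1):
  gamma(0) = phi_1 gamma(1) + c_0
  gamma(1) = phi_1 gamma(0) + c_1
Substituting the second into the first: gamma(0) (1 - phi_1^2) = c_0 + phi_1 c_1, so
  gamma(0) = (c_0 + phi_1 c_1) / (1 - phi_1^2) = (2.852325 + (-0.454)(0.825)) / (1 - (-0.454)^2) = 2.477775 / 0.793884 = 3.121079.
  gamma(1) = phi_1 gamma(0) + c_1 = (-0.454)(3.121079) + (0.825) = -0.59197.
For k = 2 (> q): gamma(2) = phi_1 gamma(1) = (-0.454)(-0.59197) = 0.268754.
Therefore gamma(2) = 0.2688 (to 4 decimal places).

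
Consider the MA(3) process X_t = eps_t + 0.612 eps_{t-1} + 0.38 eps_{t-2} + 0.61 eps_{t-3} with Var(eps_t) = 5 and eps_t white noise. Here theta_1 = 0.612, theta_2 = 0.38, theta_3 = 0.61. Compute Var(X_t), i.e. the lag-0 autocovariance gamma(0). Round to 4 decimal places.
\gamma(0) = 9.4552

For an MA(q) process X_t = eps_t + sum_i theta_i eps_{t-i} with
Var(eps_t) = sigma^2, the variance is
  gamma(0) = sigma^2 * (1 + sum_i theta_i^2).
  sum_i theta_i^2 = (0.612)^2 + (0.38)^2 + (0.61)^2 = 0.374544 + 0.1444 + 0.3721 = 0.891044.
  gamma(0) = 5 * (1 + 0.891044) = 5 * 1.891044 = 9.45522, which rounds to 9.4552.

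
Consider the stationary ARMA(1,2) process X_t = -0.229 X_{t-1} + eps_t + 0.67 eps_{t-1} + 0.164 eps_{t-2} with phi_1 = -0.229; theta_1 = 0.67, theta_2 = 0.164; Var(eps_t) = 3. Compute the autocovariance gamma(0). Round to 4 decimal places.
\gamma(0) = 3.5960

Multiply the model equation by X_{t-k} and take expectations. With theta_0 = psi_0 = 1 and psi_j the MA(infinity) weights, this gives
  gamma(k) - sum_i phi_i gamma(k-i) = c_k,
  c_k = sigma^2 * sum_{j=k..q} theta_j psi_{j-k}   (c_k = 0 for k > q),
using gamma(-m) = gamma(m).
psi-weights needed (psi_j = theta_j + sum_i phi_i psi_{j-i}):
  psi_1 = theta_1 + phi_1 = 0.67 + (-0.229) = 0.441
  psi_2 = theta_2 + phi_1 psi_1 = 0.164 + (-0.229)(0.441) = 0.063011
Right-hand sides:
  c_0 = sigma^2 (1 + theta_1 psi_1 + theta_2 psi_2) = 3 * (1 + (0.67)(0.441) + (0.164)(0.063011)) = 3 * 1.305804 = 3.917411
  c_1 = sigma^2 (theta_1 + theta_2 psi_1) = 3 * (0.67 + (0.164)(0.441)) = 2.226972
  c_2 = sigma^2 theta_2 = 3 * (0.164) = 0.492
Equations for k = 0 and k = 1 (AR order 1):
  gamma(0) = phi_1 gamma(1) + c_0
  gamma(1) = phi_1 gamma(0) + c_1
Substituting the second into the first: gamma(0) (1 - phi_1^2) = c_0 + phi_1 c_1, so
  gamma(0) = (c_0 + phi_1 c_1) / (1 - phi_1^2) = (3.917411 + (-0.229)(2.226972)) / (1 - (-0.229)^2) = 3.407435 / 0.947559 = 3.596013.
Therefore gamma(0) = 3.5960 (to 4 decimal places).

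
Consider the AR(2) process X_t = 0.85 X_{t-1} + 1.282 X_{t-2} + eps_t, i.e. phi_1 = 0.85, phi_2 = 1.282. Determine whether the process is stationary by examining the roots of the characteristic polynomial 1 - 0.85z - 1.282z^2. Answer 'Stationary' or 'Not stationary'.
\text{Not stationary}

The AR(p) characteristic polynomial is P(z) = 1 - 0.85z - 1.282z^2.
Stationarity requires all roots to lie outside the unit circle, i.e. |z| > 1 for every root.
Set 1 + (-0.85) z + (-1.282) z^2 = 0, i.e. a z^2 + b z + c = 0 with a = -1.282, b = -0.85, c = 1.
Discriminant D = b^2 - 4ac = (-0.85)^2 - 4*(-1.282)*1 = 0.7225 - (-5.128) = 5.8505.
D >= 0, so the roots are real: z = (-b +/- sqrt(D)) / (2a) = (0.85 +/- 2.418781) / (-2.564).
  z_1 = (0.85 + 2.418781) / (-2.564) = -1.2749,   |z_1| = 1.2749.
  z_2 = (0.85 - 2.418781) / (-2.564) = 0.6118,   |z_2| = 0.6118.
Moduli of all roots: 1.2749, 0.6118.
All moduli strictly greater than 1? No.
Verdict: Not stationary.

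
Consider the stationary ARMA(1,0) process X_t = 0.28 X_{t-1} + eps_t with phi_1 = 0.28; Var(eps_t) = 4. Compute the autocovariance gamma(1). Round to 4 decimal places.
\gamma(1) = 1.2153

Multiply the model equation by X_{t-k} and take expectations. With theta_0 = psi_0 = 1 and psi_j the MA(infinity) weights, this gives
  gamma(k) - sum_i phi_i gamma(k-i) = c_k,
  c_k = sigma^2 * sum_{j=k..q} theta_j psi_{j-k}   (c_k = 0 for k > q),
using gamma(-m) = gamma(m).
Pure AR (q = 0): c_0 = sigma^2 = 4, c_k = 0 for k >= 1.
Equations for k = 0 and k = 1 (AR order 1):
  gamma(0) = phi_1 gamma(1) + c_0
  gamma(1) = phi_1 gamma(0) + c_1
Substituting the second into the first: gamma(0) (1 - phi_1^2) = c_0 + phi_1 c_1, so
  gamma(0) = c_0 / (1 - phi_1^2) = 4 / (1 - (0.28)^2) = 4 / 0.9216 = 4.340278.
  gamma(1) = phi_1 gamma(0) = (0.28)(4.340278) = 1.215278.
Therefore gamma(1) = 1.2153 (to 4 decimal places).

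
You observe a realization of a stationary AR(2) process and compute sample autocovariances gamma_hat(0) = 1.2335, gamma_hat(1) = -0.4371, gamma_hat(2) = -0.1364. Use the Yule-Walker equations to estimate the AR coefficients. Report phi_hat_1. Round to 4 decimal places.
\hat\phi_{1} = -0.4501

The Yule-Walker equations for an AR(p) process read, in matrix form,
  Gamma_p phi = r_p,   with   (Gamma_p)_{ij} = gamma(|i - j|),
                       (r_p)_i = gamma(i),   i,j = 1..p.
Substitute the sample gammas (Toeplitz matrix and right-hand side of size 2):
  Gamma_p = [[1.2335, -0.4371], [-0.4371, 1.2335]]
  r_p     = [-0.4371, -0.1364]
Written out:
  1.2335 phi_1 - 0.4371 phi_2 = -0.4371
  -0.4371 phi_1 + 1.2335 phi_2 = -0.1364
Solve by Cramer's rule:
  det = gamma(0)^2 - gamma(1)^2 = (1.2335)^2 - (-0.4371)^2 = 1.52152225 - 0.19105641 = 1.33046584
  phi_hat_1 = [gamma(1) gamma(0) - gamma(1) gamma(2)] / det = [(-0.4371)(1.2335) - (-0.4371)(-0.1364)] / 1.33046584 = -0.59878329 / 1.33046584 = -0.4501
  phi_hat_2 = [gamma(0) gamma(2) - gamma(1)^2] / det = [(1.2335)(-0.1364) - (-0.4371)^2] / 1.33046584 = -0.35930581 / 1.33046584 = -0.2701
So phi_hat = [-0.4501, -0.2701].
Therefore phi_hat_1 = -0.4501.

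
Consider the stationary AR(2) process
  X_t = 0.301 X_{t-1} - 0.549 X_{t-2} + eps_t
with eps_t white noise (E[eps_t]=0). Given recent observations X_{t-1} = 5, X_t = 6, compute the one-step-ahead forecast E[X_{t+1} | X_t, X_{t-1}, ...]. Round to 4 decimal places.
E[X_{t+1} \mid \mathcal F_t] = -0.9390

For an AR(p) model X_t = c + sum_i phi_i X_{t-i} + eps_t, the
one-step-ahead conditional mean is
  E[X_{t+1} | X_t, ...] = c + sum_i phi_i X_{t+1-i}.
Substitute known values:
  E[X_{t+1} | ...] = (0.301) * (6) + (-0.549) * (5)
                   = -0.9390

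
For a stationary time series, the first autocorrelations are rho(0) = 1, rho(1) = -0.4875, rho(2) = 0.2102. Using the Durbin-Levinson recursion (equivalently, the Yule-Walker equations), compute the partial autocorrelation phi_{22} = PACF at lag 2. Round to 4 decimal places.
\phi_{22} = -0.0360

The PACF at lag k is phi_{kk}, the last component of the solution
to the Yule-Walker system G_k phi = r_k where
  (G_k)_{ij} = rho(|i - j|), (r_k)_i = rho(i), i,j = 1..k.
Equivalently, Durbin-Levinson gives phi_{kk} iteratively:
  phi_{11} = rho(1)
  phi_{kk} = [rho(k) - sum_{j=1..k-1} phi_{k-1,j} rho(k-j)]
            / [1 - sum_{j=1..k-1} phi_{k-1,j} rho(j)],
  phi_{k,j} = phi_{k-1,j} - phi_{kk} phi_{k-1,k-j},  j = 1..k-1.
Step k = 1:
  phi_11 = rho(1) = -0.4875.
Step k = 2:
  phi_22 = [rho(2) - phi_11 rho(1)] / [1 - phi_11 rho(1)] = [0.2102 - (-0.4875)(-0.4875)] / [1 - (-0.4875)(-0.4875)]
         = -0.02745625 / 0.76234375 = -0.036.
Therefore phi_{22} = -0.0360.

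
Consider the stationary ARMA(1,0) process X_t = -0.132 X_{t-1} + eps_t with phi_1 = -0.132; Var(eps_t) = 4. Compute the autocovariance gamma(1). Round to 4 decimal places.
\gamma(1) = -0.5374

Multiply the model equation by X_{t-k} and take expectations. With theta_0 = psi_0 = 1 and psi_j the MA(infinity) weights, this gives
  gamma(k) - sum_i phi_i gamma(k-i) = c_k,
  c_k = sigma^2 * sum_{j=k..q} theta_j psi_{j-k}   (c_k = 0 for k > q),
using gamma(-m) = gamma(m).
Pure AR (q = 0): c_0 = sigma^2 = 4, c_k = 0 for k >= 1.
Equations for k = 0 and k = 1 (AR order 1):
  gamma(0) = phi_1 gamma(1) + c_0
  gamma(1) = phi_1 gamma(0) + c_1
Substituting the second into the first: gamma(0) (1 - phi_1^2) = c_0 + phi_1 c_1, so
  gamma(0) = c_0 / (1 - phi_1^2) = 4 / (1 - (-0.132)^2) = 4 / 0.982576 = 4.070932.
  gamma(1) = phi_1 gamma(0) = (-0.132)(4.070932) = -0.537363.
Therefore gamma(1) = -0.5374 (to 4 decimal places).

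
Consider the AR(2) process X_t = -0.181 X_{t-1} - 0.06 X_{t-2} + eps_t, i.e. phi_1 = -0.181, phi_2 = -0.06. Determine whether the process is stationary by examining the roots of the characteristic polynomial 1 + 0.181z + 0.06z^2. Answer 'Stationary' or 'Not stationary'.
\text{Stationary}

The AR(p) characteristic polynomial is P(z) = 1 + 0.181z + 0.06z^2.
Stationarity requires all roots to lie outside the unit circle, i.e. |z| > 1 for every root.
Set 1 + (0.181) z + (0.06) z^2 = 0, i.e. a z^2 + b z + c = 0 with a = 0.06, b = 0.181, c = 1.
Discriminant D = b^2 - 4ac = (0.181)^2 - 4*(0.06)*1 = 0.032761 - (0.24) = -0.207239.
D < 0, so the roots are the complex-conjugate pair z = (-b +/- i sqrt(-D)) / (2a) = -1.5083 +/- 3.7936i.
For a conjugate pair |z|^2 = z * conj(z) = (product of roots) = c/a = 1/(0.06) = 16.666667, so |z| = sqrt(16.666667) = 4.0825 for both roots.
Moduli of all roots: 4.0825, 4.0825.
All moduli strictly greater than 1? Yes.
Verdict: Stationary.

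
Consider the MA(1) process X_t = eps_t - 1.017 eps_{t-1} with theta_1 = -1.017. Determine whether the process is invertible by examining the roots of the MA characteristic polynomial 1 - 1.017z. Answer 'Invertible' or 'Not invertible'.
\text{Not invertible}

The MA(q) characteristic polynomial is P(z) = 1 - 1.017z.
Invertibility requires all roots to lie outside the unit circle, i.e. |z| > 1 for every root.
This is linear in z: 1 + (-1.017) z = 0  =>  z = -1/(-1.017) = 0.983284,  |z| = 0.983284.
Moduli of all roots: 0.9833.
All moduli strictly greater than 1? No.
Verdict: Not invertible.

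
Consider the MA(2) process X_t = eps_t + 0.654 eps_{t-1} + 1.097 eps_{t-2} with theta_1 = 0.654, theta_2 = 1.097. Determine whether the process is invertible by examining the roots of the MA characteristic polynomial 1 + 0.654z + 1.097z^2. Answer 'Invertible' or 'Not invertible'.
\text{Not invertible}

The MA(q) characteristic polynomial is P(z) = 1 + 0.654z + 1.097z^2.
Invertibility requires all roots to lie outside the unit circle, i.e. |z| > 1 for every root.
Set 1 + (0.654) z + (1.097) z^2 = 0, i.e. a z^2 + b z + c = 0 with a = 1.097, b = 0.654, c = 1.
Discriminant D = b^2 - 4ac = (0.654)^2 - 4*(1.097)*1 = 0.427716 - (4.388) = -3.960284.
D < 0, so the roots are the complex-conjugate pair z = (-b +/- i sqrt(-D)) / (2a) = -0.2981 +/- 0.907i.
For a conjugate pair |z|^2 = z * conj(z) = (product of roots) = c/a = 1/(1.097) = 0.911577, so |z| = sqrt(0.911577) = 0.9548 for both roots.
Moduli of all roots: 0.9548, 0.9548.
All moduli strictly greater than 1? No.
Verdict: Not invertible.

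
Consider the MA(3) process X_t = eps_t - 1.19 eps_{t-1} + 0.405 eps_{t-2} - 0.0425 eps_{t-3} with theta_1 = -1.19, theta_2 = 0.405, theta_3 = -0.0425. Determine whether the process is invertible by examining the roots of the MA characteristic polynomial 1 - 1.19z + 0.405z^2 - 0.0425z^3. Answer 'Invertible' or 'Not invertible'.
\text{Invertible}

The MA(q) characteristic polynomial is P(z) = 1 - 1.19z + 0.405z^2 - 0.0425z^3.
Invertibility requires all roots to lie outside the unit circle, i.e. |z| > 1 for every root.
Degree 3: look for a simple real root z0 first, then factor out (1 - z/z0) and solve the remaining quadratic.
Testing z0 = 4: P(4) = 1 + (-1.19)(4) + (0.405)(4)^2 + (-0.0425)(4)^3
  = 1 + (-4.76) + (6.48) + (-2.72) = 0.  So z_0 = 4 is a root, |z_0| = 4.
Divide out the factor (1 - 0.25 z) = (1 - z/z0) (since 1/z0 = 0.25):
  P(z) = (1 - 0.25 z)(1 + (-0.94) z + (0.17) z^2)
  [check: z-coef -0.94 - (0.25) = -1.19; z^2-coef 0.17 - (0.25)(-0.94) = 0.405; z^3-coef -(0.25)(0.17) = -0.0425.]
Remaining roots from the quadratic factor 1 + (-0.94) z + (0.17) z^2:
  Set 1 + (-0.94) z + (0.17) z^2 = 0, i.e. a z^2 + b z + c = 0 with a = 0.17, b = -0.94, c = 1.
  Discriminant D = b^2 - 4ac = (-0.94)^2 - 4*(0.17)*1 = 0.8836 - (0.68) = 0.2036.
  D >= 0, so the roots are real: z = (-b +/- sqrt(D)) / (2a) = (0.94 +/- 0.451221) / (0.34).
    z_1 = (0.94 + 0.451221) / (0.34) = 4.0918,   |z_1| = 4.0918.
    z_2 = (0.94 - 0.451221) / (0.34) = 1.4376,   |z_2| = 1.4376.
Moduli of all roots: 4.0000, 4.0918, 1.4376.
All moduli strictly greater than 1? Yes.
Verdict: Invertible.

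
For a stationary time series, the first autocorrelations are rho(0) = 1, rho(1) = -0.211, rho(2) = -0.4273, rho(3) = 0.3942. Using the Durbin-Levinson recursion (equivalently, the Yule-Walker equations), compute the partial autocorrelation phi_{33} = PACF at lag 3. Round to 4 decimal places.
\phi_{33} = 0.2150

The PACF at lag k is phi_{kk}, the last component of the solution
to the Yule-Walker system G_k phi = r_k where
  (G_k)_{ij} = rho(|i - j|), (r_k)_i = rho(i), i,j = 1..k.
Equivalently, Durbin-Levinson gives phi_{kk} iteratively:
  phi_{11} = rho(1)
  phi_{kk} = [rho(k) - sum_{j=1..k-1} phi_{k-1,j} rho(k-j)]
            / [1 - sum_{j=1..k-1} phi_{k-1,j} rho(j)],
  phi_{k,j} = phi_{k-1,j} - phi_{kk} phi_{k-1,k-j},  j = 1..k-1.
Step k = 1:
  phi_11 = rho(1) = -0.211.
Step k = 2:
  phi_22 = [rho(2) - phi_11 rho(1)] / [1 - phi_11 rho(1)] = [-0.4273 - (-0.211)(-0.211)] / [1 - (-0.211)(-0.211)]
         = -0.471821 / 0.955479 = -0.493806.
  Update: phi_21 = phi_11 - phi_22 phi_11 = -0.211 - (-0.493806)(-0.211) = -0.315193.
Step k = 3:
  phi_33 = [rho(3) - phi_21 rho(2) - phi_22 rho(1)] / [1 - phi_21 rho(1) - phi_22 rho(2)]
    numerator   = 0.3942 - (-0.315193)(-0.4273) - (-0.493806)(-0.211) = 0.15532502
    denominator = 1 - (-0.315193)(-0.211) - (-0.493806)(-0.4273) = 0.72249109
  phi_33 = 0.15532502 / 0.72249109 = 0.215.
Therefore phi_{33} = 0.2150.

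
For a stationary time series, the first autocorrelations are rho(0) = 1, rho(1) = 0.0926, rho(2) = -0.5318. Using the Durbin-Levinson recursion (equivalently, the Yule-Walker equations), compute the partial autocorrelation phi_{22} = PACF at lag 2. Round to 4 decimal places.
\phi_{22} = -0.5450

The PACF at lag k is phi_{kk}, the last component of the solution
to the Yule-Walker system G_k phi = r_k where
  (G_k)_{ij} = rho(|i - j|), (r_k)_i = rho(i), i,j = 1..k.
Equivalently, Durbin-Levinson gives phi_{kk} iteratively:
  phi_{11} = rho(1)
  phi_{kk} = [rho(k) - sum_{j=1..k-1} phi_{k-1,j} rho(k-j)]
            / [1 - sum_{j=1..k-1} phi_{k-1,j} rho(j)],
  phi_{k,j} = phi_{k-1,j} - phi_{kk} phi_{k-1,k-j},  j = 1..k-1.
Step k = 1:
  phi_11 = rho(1) = 0.0926.
Step k = 2:
  phi_22 = [rho(2) - phi_11 rho(1)] / [1 - phi_11 rho(1)] = [-0.5318 - (0.0926)(0.0926)] / [1 - (0.0926)(0.0926)]
         = -0.54037476 / 0.99142524 = -0.545.
Therefore phi_{22} = -0.5450.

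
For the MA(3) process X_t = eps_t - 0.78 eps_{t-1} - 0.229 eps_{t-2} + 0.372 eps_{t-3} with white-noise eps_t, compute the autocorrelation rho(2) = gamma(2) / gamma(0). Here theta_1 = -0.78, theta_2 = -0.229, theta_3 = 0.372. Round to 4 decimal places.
\rho(2) = -0.2885

For an MA(q) process with theta_0 = 1, the autocovariance is
  gamma(k) = sigma^2 * sum_{i=0..q-k} theta_i * theta_{i+k},
and rho(k) = gamma(k) / gamma(0). Sigma^2 cancels.
  numerator   = (1)*(-0.229) + (-0.78)*(0.372) = -0.51916.
  denominator = (1)^2 + (-0.78)^2 + (-0.229)^2 + (0.372)^2 = 1.799225.
  rho(2) = -0.51916 / 1.799225 = -0.2885.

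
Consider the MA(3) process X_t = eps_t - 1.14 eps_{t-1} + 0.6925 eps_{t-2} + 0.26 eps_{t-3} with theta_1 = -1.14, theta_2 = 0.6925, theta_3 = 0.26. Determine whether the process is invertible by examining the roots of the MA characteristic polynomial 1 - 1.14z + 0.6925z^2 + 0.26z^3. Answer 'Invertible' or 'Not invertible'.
\text{Not invertible}

The MA(q) characteristic polynomial is P(z) = 1 - 1.14z + 0.6925z^2 + 0.26z^3.
Invertibility requires all roots to lie outside the unit circle, i.e. |z| > 1 for every root.
Degree 3: look for a simple real root z0 first, then factor out (1 - z/z0) and solve the remaining quadratic.
Testing z0 = -4: P(-4) = 1 + (-1.14)(-4) + (0.6925)(-4)^2 + (0.26)(-4)^3
  = 1 + (4.56) + (11.08) + (-16.64) = 0.  So z_0 = -4 is a root, |z_0| = 4.
Divide out the factor (1 + 0.25 z) = (1 - z/z0) (since 1/z0 = -0.25):
  P(z) = (1 + 0.25 z)(1 + (-1.39) z + (1.04) z^2)
  [check: z-coef -1.39 - (-0.25) = -1.14; z^2-coef 1.04 - (-0.25)(-1.39) = 0.6925; z^3-coef -(-0.25)(1.04) = 0.26.]
Remaining roots from the quadratic factor 1 + (-1.39) z + (1.04) z^2:
  Set 1 + (-1.39) z + (1.04) z^2 = 0, i.e. a z^2 + b z + c = 0 with a = 1.04, b = -1.39, c = 1.
  Discriminant D = b^2 - 4ac = (-1.39)^2 - 4*(1.04)*1 = 1.9321 - (4.16) = -2.2279.
  D < 0, so the roots are the complex-conjugate pair z = (-b +/- i sqrt(-D)) / (2a) = 0.6683 +/- 0.7176i.
  For a conjugate pair |z|^2 = z * conj(z) = (product of roots) = c/a = 1/(1.04) = 0.961538, so |z| = sqrt(0.961538) = 0.9806 for both roots.
Moduli of all roots: 4.0000, 0.9806, 0.9806.
All moduli strictly greater than 1? No.
Verdict: Not invertible.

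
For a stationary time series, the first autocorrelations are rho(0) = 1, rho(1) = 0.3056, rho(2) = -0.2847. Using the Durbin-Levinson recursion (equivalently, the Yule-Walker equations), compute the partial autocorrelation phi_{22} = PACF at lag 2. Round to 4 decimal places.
\phi_{22} = -0.4170

The PACF at lag k is phi_{kk}, the last component of the solution
to the Yule-Walker system G_k phi = r_k where
  (G_k)_{ij} = rho(|i - j|), (r_k)_i = rho(i), i,j = 1..k.
Equivalently, Durbin-Levinson gives phi_{kk} iteratively:
  phi_{11} = rho(1)
  phi_{kk} = [rho(k) - sum_{j=1..k-1} phi_{k-1,j} rho(k-j)]
            / [1 - sum_{j=1..k-1} phi_{k-1,j} rho(j)],
  phi_{k,j} = phi_{k-1,j} - phi_{kk} phi_{k-1,k-j},  j = 1..k-1.
Step k = 1:
  phi_11 = rho(1) = 0.3056.
Step k = 2:
  phi_22 = [rho(2) - phi_11 rho(1)] / [1 - phi_11 rho(1)] = [-0.2847 - (0.3056)(0.3056)] / [1 - (0.3056)(0.3056)]
         = -0.37809136 / 0.90660864 = -0.417.
Therefore phi_{22} = -0.4170.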